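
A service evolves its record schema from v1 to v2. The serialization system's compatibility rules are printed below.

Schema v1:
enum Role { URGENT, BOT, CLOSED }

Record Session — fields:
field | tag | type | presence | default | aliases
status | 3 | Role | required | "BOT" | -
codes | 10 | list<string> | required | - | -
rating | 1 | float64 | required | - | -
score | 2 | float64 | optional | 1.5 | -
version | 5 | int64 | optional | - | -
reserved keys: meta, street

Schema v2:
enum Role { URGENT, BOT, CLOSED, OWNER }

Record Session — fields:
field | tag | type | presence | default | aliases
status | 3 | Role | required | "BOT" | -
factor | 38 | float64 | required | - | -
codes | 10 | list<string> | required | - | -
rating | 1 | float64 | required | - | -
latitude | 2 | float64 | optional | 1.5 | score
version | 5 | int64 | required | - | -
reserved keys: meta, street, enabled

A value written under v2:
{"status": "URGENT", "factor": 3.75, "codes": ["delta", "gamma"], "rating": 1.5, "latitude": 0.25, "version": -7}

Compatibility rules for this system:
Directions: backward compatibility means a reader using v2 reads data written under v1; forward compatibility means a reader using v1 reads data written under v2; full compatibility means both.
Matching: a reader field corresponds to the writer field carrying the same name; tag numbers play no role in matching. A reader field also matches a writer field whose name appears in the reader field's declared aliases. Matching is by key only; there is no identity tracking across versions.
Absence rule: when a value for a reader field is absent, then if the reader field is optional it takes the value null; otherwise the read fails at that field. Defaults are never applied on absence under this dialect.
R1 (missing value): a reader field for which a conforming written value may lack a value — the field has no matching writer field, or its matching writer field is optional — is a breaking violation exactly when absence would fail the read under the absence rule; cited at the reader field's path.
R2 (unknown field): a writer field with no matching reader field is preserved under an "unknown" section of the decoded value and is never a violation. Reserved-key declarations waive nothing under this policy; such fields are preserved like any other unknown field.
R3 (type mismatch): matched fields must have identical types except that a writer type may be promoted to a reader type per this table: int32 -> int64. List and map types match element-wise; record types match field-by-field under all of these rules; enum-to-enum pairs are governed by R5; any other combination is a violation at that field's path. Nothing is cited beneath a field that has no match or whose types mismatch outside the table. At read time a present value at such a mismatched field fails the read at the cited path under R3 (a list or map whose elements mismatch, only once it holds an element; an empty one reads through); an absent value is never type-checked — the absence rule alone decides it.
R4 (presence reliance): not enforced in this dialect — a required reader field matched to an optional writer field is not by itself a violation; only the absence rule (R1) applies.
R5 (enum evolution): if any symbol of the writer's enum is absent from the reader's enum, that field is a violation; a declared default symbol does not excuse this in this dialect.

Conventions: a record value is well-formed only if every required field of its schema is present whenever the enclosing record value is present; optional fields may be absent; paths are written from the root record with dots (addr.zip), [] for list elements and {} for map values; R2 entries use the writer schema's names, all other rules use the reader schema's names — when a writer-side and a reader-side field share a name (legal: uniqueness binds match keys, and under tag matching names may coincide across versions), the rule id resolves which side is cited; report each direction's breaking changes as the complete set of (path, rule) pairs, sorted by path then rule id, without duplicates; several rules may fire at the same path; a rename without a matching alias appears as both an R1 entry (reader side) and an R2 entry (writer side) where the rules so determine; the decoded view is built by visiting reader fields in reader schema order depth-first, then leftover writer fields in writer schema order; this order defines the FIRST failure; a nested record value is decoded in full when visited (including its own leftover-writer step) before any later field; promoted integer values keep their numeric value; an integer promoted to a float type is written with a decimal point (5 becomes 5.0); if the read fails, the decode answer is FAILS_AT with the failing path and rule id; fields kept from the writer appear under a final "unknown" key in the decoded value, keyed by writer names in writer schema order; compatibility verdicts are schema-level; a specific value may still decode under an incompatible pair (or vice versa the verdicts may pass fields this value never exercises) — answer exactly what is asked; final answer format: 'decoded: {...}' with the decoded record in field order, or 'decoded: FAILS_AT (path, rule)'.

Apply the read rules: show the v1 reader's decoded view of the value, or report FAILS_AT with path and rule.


each type pair in Session: writer, then reader
decode (reader v1):
  status := "URGENT"
  codes := ["delta", "gamma"]
  rating := 1.5
  score := null (missing; optional => null)
  version := -7
  writer factor: kept under "unknown"
  writer latitude: kept under "unknown"
  => decoded: {"status": "URGENT", "codes": ["delta", "gamma"], "rating": 1.5, "score": null, "version": -7, "unknown": {"factor": 3.75, "latitude": 0.25}}
the rest of the Session diff is inert for this question:
  field version in record Session: optional changed to required -> changes Session's schema-level verdicts only — the decode of this value is the same
  enum Role (field status in record Session): symbol OWNER added -> changes Session's schema-level verdicts only — the decode of this value is the same

decoded: {"status": "URGENT", "codes": ["delta", "gamma"], "rating": 1.5, "score": null, "version": -7, "unknown": {"factor": 3.75, "latitude": 0.25}}


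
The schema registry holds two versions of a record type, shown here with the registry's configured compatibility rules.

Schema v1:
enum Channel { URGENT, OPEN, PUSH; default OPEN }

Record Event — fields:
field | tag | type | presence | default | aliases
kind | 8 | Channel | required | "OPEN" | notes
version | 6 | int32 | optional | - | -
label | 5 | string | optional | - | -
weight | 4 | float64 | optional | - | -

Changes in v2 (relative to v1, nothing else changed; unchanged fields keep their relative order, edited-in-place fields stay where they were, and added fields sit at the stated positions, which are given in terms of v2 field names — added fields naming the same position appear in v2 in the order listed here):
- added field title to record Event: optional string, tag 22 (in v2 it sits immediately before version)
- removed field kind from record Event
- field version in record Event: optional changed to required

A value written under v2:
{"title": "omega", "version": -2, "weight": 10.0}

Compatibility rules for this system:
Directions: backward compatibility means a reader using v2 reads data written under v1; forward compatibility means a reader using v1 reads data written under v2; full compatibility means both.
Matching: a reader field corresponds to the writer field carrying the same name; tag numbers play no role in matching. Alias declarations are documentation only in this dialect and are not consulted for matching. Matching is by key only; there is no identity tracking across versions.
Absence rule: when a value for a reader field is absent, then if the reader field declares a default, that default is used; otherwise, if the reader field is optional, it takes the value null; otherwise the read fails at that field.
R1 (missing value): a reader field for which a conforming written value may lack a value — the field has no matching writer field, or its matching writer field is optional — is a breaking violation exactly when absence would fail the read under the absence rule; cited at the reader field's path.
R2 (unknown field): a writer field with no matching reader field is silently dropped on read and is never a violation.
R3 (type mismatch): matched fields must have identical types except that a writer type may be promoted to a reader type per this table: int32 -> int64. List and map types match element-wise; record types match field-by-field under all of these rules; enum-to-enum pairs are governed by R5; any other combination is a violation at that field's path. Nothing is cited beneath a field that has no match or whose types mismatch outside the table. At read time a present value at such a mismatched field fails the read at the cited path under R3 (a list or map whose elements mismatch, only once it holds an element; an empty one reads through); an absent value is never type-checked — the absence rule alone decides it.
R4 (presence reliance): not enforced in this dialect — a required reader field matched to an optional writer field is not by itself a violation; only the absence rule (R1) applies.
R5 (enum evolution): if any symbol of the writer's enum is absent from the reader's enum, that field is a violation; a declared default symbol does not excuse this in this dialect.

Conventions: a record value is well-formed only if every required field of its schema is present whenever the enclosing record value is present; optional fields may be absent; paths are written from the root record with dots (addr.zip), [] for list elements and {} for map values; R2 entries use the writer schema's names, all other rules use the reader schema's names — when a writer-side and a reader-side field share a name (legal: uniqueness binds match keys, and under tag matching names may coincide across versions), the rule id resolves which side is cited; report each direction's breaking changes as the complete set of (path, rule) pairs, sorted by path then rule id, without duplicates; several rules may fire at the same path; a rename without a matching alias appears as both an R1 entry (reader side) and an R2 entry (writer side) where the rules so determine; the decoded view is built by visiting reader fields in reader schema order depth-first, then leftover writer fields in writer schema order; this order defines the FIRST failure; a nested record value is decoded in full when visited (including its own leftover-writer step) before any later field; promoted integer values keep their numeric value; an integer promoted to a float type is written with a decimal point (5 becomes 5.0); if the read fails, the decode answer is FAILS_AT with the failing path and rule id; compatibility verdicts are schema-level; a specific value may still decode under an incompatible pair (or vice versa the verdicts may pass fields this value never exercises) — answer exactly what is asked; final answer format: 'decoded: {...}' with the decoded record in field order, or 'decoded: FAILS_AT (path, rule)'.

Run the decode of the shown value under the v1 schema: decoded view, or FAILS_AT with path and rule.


the writer's type comes first in each Event pair
decode (reader v1):
  kind := "OPEN" (absent -> default)
  version := -2
  label := null (absent, optional -> null)
  weight := 10.0
  writer title: unknown -> dropped
  => decoded: {"kind": "OPEN", "version": -2, "label": null, "weight": 10.0}
the other Event changes do not affect what is asked:
  added field title to record Event: optional string, tag 22 (in v2 it sits immediately before version) -> triggers nothing under the printed rules; the Event answer is the same either way
  removed field kind from record Event -> triggers nothing under the printed rules; the Event answer is the same either way
  field version in record Event: optional changed to required -> a verdict-level change on Event — the shown value reads the same

decoded: {"kind": "OPEN", "version": -2, "label": null, "weight": 10.0}


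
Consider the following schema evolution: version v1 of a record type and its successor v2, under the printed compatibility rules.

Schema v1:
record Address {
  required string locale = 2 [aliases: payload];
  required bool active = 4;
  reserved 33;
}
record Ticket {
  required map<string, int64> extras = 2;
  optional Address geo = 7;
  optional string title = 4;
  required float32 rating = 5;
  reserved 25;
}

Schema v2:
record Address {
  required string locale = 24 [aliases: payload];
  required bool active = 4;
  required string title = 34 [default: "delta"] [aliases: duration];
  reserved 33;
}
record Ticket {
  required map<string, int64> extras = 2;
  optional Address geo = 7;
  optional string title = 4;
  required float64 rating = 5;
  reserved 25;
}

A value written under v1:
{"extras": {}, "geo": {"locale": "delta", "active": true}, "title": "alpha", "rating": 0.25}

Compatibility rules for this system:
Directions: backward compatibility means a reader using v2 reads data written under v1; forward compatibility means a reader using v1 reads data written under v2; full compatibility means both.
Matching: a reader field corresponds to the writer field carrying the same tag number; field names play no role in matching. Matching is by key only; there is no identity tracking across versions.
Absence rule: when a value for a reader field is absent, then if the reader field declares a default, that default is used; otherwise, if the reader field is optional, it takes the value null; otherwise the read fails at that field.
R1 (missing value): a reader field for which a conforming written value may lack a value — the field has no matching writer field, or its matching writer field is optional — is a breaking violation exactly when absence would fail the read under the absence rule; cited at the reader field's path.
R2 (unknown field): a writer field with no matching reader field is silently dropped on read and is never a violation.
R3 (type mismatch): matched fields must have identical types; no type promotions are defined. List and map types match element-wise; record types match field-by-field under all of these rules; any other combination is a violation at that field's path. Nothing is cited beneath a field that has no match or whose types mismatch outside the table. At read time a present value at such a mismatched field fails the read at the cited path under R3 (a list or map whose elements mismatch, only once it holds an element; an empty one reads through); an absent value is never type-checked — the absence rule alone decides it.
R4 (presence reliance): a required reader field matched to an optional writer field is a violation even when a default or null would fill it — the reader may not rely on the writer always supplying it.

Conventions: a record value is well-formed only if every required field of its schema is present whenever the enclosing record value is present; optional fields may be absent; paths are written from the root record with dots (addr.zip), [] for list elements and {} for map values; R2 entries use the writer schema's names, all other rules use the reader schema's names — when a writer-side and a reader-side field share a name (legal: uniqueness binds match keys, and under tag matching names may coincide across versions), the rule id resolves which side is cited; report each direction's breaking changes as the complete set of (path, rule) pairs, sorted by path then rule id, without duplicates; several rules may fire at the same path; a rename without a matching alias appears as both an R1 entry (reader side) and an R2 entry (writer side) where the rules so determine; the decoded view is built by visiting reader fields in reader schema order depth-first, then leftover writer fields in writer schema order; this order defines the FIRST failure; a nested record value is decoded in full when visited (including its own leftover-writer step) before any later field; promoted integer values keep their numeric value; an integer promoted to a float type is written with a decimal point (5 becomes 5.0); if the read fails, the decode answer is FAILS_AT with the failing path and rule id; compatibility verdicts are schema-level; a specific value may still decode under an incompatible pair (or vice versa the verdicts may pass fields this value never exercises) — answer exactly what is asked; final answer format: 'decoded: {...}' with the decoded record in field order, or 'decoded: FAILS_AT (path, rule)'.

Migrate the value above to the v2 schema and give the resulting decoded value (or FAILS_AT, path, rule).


decoded: FAILS_AT (geo.locale, R1)

each type pair in Ticket: writer, then reader
migrating the Ticket value to v2:
  extras := {}
  read fails at geo.locale under R1 (no fill)
  => FAILS_AT (geo.locale, R1)
the rest of the Ticket diff is inert for this question:
  field rating in record Ticket: type float32 changed to float64 -> schema-level compatibility only; this Ticket value's decode is unchanged
  added field title to record Address: required string, tag 34, default "delta" (in v2 it sits last) -> fires no rule on Ticket under this dialect and leaves the result unchanged


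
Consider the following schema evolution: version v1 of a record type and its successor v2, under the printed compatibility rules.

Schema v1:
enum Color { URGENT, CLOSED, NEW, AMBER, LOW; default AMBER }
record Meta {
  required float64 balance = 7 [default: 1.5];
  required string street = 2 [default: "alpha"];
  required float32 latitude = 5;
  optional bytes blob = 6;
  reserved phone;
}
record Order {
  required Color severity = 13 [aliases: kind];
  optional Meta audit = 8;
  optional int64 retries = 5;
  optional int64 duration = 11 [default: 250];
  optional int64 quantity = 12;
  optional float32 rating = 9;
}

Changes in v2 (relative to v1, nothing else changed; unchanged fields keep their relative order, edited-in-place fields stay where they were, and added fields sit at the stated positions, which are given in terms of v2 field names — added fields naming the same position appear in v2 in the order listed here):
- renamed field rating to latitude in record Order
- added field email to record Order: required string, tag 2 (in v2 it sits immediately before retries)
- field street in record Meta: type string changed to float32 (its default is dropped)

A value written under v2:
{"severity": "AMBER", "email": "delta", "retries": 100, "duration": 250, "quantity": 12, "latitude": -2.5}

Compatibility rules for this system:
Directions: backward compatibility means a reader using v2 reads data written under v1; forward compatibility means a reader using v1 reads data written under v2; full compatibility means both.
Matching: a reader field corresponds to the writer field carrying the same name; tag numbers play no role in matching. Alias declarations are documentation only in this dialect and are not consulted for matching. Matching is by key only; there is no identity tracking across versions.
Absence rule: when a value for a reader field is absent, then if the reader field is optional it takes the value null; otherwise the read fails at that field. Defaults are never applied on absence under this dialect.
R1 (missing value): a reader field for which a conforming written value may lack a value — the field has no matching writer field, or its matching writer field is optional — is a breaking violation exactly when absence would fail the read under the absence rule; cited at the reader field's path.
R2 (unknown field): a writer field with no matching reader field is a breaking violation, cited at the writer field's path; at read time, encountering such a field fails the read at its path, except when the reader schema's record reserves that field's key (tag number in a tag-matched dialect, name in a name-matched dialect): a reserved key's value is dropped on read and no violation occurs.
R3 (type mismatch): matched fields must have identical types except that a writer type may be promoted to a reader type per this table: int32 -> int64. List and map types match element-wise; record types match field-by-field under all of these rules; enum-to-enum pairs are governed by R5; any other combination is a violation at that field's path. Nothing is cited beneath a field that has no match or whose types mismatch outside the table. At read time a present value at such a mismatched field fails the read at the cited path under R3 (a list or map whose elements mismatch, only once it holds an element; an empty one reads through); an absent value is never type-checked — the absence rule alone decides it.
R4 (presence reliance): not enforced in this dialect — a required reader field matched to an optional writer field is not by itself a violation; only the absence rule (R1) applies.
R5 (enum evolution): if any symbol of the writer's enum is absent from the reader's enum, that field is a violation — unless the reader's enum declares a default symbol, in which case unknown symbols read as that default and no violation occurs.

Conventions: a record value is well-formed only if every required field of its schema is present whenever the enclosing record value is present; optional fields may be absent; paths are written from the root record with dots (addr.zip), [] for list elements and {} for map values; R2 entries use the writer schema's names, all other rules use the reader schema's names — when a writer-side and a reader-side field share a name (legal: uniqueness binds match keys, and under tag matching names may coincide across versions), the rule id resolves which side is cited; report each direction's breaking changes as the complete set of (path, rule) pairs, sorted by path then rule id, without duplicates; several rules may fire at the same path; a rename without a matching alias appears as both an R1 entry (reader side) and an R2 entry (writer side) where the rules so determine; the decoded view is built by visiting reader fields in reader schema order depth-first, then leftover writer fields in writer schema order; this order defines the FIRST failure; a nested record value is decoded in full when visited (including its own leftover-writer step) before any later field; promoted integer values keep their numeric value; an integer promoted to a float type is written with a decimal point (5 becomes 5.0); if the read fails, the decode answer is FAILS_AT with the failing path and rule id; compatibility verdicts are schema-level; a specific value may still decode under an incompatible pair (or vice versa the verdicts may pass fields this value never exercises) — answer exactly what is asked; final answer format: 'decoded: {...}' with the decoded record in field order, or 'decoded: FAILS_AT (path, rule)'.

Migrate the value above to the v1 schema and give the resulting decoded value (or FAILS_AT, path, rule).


arrows below run writer -> reader for Order
decode walk for Order under reader schema v1:
  severity := "AMBER"
  audit := null (not supplied -> null)
  retries := 100
  duration := 250
  quantity := 12
  rating := null (not supplied -> null)
  read fails at email under R2 (unknown field)
  => FAILS_AT (email, R2)
checking off the Order differences that do not matter here:
  renamed field rating to latitude in record Order -> schema-level compatibility only; this Order value's decode is unchanged
  field street in record Meta: type string changed to float32 (its default is dropped) -> schema-level compatibility only; this Order value's decode is unchanged

decoded: FAILS_AT (email, R2)


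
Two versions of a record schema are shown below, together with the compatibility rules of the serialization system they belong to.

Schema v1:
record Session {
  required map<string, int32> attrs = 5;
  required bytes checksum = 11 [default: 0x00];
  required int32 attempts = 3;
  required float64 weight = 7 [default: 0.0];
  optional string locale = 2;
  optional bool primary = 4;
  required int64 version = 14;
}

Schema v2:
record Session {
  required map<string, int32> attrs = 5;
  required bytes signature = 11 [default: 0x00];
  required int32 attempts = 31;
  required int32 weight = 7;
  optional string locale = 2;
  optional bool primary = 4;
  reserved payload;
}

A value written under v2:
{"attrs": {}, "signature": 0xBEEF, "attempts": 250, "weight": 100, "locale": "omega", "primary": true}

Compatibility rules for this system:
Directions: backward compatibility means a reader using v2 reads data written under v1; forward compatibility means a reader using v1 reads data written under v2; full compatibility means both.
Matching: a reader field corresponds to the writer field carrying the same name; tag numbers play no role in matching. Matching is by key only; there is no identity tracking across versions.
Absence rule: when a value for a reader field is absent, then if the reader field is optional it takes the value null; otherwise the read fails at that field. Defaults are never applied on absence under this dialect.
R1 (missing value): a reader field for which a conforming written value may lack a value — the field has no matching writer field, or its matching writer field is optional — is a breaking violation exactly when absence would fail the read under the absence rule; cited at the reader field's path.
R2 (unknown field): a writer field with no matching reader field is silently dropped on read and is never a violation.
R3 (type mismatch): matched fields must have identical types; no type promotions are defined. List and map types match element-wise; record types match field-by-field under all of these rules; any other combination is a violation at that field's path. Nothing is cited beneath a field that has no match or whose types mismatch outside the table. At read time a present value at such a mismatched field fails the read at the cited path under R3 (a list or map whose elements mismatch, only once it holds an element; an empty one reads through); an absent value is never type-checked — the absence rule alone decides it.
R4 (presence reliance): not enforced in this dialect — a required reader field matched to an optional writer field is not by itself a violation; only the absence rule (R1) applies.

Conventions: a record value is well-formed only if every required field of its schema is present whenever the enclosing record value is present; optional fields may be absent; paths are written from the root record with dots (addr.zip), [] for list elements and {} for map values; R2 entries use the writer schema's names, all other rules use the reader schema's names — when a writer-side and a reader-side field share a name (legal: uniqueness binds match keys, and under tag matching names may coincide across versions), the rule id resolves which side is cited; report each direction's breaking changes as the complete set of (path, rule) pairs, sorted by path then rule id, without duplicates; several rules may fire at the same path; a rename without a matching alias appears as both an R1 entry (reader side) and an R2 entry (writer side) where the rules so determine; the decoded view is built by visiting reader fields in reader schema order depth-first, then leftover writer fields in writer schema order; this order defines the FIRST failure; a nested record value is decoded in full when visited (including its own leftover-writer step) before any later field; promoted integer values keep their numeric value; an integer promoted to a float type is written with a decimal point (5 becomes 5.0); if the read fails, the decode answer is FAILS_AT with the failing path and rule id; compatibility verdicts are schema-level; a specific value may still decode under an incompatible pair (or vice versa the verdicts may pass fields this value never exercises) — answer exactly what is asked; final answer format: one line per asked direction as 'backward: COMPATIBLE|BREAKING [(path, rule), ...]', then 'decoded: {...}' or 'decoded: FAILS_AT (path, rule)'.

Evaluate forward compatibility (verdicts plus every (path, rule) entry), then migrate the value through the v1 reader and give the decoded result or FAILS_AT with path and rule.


the writer's type comes first in each Session pair
forward on Session — v1 reading data written by v2:
  map<string, int32> -> map<string, int32>, writer required: attrs aligns to attrs
  no writer field matches reader checksum
  int32 -> int32, writer required: attempts aligns to attempts
  int32 -> float64, writer required: weight aligns to weight
  string -> string, writer optional: locale aligns to locale
  bool -> bool, writer optional: primary aligns to primary
  no writer field matches reader version
  leftover writer field: signature
  violation R1 at checksum
  violation R1 at version
  violation R3 at weight
  => forward: BREAKING (3)
migrating the Session value to v1:
  attrs := {}
  read fails at checksum under R1 (no fill)
  => FAILS_AT (checksum, R1)
diffs on Session not affecting the asked answer:
  field attempts in record Session: tag 3 changed to 31 -> inert for the asked Session verdict: nothing fires

forward: BREAKING [(checksum, R1), (version, R1), (weight, R3)]; decoded: FAILS_AT (checksum, R1)


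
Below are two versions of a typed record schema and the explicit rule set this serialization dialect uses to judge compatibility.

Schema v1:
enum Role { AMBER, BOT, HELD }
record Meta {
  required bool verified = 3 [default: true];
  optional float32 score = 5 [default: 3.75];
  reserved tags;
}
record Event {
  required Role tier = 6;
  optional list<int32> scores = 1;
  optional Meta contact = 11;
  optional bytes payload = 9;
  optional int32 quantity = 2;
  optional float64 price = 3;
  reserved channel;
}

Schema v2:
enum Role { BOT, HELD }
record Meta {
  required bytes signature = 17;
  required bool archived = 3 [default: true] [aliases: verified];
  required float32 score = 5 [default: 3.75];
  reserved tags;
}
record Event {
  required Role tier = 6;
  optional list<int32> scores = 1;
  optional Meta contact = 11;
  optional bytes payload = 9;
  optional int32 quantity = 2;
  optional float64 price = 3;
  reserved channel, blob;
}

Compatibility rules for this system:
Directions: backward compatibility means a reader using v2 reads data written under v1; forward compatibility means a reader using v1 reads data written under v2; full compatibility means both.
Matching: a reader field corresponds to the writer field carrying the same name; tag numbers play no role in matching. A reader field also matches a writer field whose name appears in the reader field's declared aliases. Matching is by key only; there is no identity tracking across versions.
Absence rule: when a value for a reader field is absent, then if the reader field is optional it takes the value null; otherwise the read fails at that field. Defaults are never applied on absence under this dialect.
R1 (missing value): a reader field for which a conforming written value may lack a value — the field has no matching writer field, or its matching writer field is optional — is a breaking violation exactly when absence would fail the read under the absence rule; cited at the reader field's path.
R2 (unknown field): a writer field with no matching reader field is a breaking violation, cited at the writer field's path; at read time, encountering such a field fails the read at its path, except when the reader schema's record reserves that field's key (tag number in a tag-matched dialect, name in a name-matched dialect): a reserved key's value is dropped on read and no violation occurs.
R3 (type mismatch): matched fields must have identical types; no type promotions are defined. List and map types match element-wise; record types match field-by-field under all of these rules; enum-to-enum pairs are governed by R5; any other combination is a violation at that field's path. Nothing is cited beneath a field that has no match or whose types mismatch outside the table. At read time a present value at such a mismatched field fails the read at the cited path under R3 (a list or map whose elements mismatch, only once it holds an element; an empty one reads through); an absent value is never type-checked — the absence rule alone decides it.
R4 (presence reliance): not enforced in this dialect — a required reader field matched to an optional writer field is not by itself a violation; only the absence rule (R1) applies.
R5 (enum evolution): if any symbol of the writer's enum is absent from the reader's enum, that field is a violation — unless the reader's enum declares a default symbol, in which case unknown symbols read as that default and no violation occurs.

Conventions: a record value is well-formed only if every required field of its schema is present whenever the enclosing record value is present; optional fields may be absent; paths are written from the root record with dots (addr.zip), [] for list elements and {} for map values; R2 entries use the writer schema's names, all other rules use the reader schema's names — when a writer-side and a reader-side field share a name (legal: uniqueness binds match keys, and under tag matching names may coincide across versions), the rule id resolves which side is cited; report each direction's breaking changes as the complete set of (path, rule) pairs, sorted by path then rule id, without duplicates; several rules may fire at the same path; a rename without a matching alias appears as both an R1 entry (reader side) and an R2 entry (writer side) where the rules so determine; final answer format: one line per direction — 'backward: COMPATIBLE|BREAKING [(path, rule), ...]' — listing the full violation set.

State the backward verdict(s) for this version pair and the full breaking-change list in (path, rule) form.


backward: BREAKING [(contact.score, R1), (contact.signature, R1), (tier, R5)]

the writer's type comes first in each Event pair
backward for Event (reader v2, writer v1):
  tier: paired with writer tier (Role -> Role; writer required)
  scores: paired with writer scores (list<int32> -> list<int32>; writer optional)
  contact: paired with writer contact (Meta -> Meta; writer optional)
  payload: paired with writer payload (bytes -> bytes; writer optional)
  quantity: paired with writer quantity (int32 -> int32; writer optional)
  price: paired with writer price (float64 -> float64; writer optional)
  contact.signature: no writer match
  contact.archived: paired with writer contact.verified (bool -> bool; writer required)
  contact.score: paired with writer contact.score (float32 -> float32; writer optional)
  violation R1 at contact.score
  violation R1 at contact.signature
  violation R5 at tier
  => backward: BREAKING (3)
the other Event changes do not affect what is asked:
  renamed field verified to archived in record Meta (alias verified declared on the renamed field) -> its effect on Event is confined to the forward direction, not asked


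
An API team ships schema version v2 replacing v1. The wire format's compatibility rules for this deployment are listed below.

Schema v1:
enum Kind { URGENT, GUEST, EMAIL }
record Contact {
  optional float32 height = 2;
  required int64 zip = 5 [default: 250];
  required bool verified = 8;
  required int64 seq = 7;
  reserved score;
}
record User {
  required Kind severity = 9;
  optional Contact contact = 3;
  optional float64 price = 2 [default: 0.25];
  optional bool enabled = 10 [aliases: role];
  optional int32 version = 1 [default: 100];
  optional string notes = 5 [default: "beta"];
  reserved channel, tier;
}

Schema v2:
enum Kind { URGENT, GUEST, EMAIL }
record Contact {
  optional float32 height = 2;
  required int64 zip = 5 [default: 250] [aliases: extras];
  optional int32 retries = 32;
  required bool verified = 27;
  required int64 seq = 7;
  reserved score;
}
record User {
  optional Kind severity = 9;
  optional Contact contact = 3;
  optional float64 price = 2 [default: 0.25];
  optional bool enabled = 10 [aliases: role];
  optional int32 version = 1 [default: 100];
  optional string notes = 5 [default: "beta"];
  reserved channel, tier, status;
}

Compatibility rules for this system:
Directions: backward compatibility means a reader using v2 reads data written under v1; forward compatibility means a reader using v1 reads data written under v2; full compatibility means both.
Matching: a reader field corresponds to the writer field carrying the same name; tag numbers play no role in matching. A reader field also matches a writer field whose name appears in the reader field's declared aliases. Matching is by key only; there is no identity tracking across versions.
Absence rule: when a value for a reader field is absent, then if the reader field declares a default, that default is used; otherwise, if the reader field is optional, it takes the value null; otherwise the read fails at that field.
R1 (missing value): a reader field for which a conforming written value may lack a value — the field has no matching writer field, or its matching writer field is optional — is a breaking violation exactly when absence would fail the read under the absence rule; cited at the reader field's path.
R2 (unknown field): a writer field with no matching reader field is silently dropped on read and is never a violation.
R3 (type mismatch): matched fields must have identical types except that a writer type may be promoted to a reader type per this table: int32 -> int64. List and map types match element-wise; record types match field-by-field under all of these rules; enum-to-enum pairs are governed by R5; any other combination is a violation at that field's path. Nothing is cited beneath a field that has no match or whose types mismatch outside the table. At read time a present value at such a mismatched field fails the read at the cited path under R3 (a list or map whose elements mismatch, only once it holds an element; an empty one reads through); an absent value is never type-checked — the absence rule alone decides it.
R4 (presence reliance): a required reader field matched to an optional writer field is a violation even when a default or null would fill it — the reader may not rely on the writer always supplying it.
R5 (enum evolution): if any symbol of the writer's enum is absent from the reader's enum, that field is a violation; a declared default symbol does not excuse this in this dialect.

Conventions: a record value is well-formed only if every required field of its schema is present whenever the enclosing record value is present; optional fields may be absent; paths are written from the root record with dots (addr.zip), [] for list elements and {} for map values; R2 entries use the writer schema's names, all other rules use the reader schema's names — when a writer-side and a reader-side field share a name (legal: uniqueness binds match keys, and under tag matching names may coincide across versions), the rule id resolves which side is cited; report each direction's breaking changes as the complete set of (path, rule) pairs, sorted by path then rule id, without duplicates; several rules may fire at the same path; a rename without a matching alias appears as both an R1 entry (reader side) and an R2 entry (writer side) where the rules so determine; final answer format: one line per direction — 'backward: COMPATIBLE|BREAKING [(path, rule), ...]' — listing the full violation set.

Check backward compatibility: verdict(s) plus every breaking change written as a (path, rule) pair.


backward: COMPATIBLE []

each type pair in User: writer, then reader
backward for User (reader v2, writer v1):
  severity <- severity (Kind -> Kind, writer required)
  contact <- contact (Contact -> Contact, writer optional)
  price <- price (float64 -> float64, writer optional)
  enabled <- enabled (bool -> bool, writer optional)
  version <- version (int32 -> int32, writer optional)
  notes <- notes (string -> string, writer optional)
  contact.height <- contact.height (float32 -> float32, writer optional)
  contact.zip <- contact.zip (int64 -> int64, writer required)
  contact.retries: no writer-side match
  contact.verified <- contact.verified (bool -> bool, writer required)
  contact.seq <- contact.seq (int64 -> int64, writer required)
  => backward: COMPATIBLE
remaining User differences; none change what is asked:
  field verified in record Contact: tag 8 changed to 27 -> fires no rule on User, leaving the asked answer as it is
  field severity in record User: required changed to optional -> affects forward compatibility only, which is not asked
  added field retries to record Contact: optional int32, tag 32 (in v2 it sits immediately before verified) -> fires no rule on User, leaving the asked answer as it is
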